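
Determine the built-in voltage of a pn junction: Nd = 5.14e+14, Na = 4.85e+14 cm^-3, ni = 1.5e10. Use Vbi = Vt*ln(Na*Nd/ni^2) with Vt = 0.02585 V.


Step 1: Compute Na*Nd/ni^2 = 4.85e+14 * 5.14e+14 / (1.5e10)^2 = 1.1080e+09
Step 2: ln(1.1080e+09) = 20.8258
Step 3: Vbi = 0.02585 * 20.8258 = 0.538 V

0.538


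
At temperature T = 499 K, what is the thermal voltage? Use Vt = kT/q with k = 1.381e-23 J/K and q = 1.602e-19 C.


Step 1: kT = 1.381e-23 * 499 = 6.89119e-21 J
Step 2: Vt = kT/q = 6.89119e-21 / 1.602e-19
Step 3: Vt = 0.04302 V

0.04302


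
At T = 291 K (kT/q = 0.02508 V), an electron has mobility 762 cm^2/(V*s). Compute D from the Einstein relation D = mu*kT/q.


Step 1: D = mu * (kT/q)
Step 2: D = 762 * 0.02508
Step 3: D = 19.11 cm^2/s

19.11


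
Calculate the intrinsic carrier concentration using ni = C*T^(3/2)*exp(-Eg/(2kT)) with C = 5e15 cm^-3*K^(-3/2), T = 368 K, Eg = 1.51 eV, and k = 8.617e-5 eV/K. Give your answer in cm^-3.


Step 1: Compute kT = 8.617e-5 * 368 = 0.03171056 eV
Step 2: Exponent = -Eg/(2kT) = -1.51/(2*0.03171056) = -23.80910
Step 3: T^(3/2) = 368^1.5 = 7059.46
Step 4: ni = 5e15 * 7059.46 * exp(-23.80910) = 1.61e+09 cm^-3

1.61e+09


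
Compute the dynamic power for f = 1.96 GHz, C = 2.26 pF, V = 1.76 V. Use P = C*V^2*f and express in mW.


Step 1: V^2 = 1.76^2 = 3.0976 V^2
Step 2: P = C*V^2*f = 2.26e-12 F * 3.0976 * 1.96e9 Hz
Step 3: P = 1.372112896e-02 W
Step 4: P = 13.721 mW

13.721


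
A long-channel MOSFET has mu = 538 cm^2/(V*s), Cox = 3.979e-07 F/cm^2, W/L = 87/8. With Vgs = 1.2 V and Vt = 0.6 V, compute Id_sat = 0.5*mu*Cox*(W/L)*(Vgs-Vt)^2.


Step 1: Overdrive voltage Vov = Vgs - Vt = 1.2 - 0.6 = 0.6 V
Step 2: W/L = 87/8 = 10.875
Step 3: Id = 0.5 * 538 * 3.979e-07 * 10.875 * 0.6^2
Step 4: Id = 4.19e-04 A

4.19e-04


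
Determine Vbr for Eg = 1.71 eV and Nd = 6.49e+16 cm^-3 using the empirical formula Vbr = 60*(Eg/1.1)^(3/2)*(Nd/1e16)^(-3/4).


Step 1: Eg/1.1 = 1.71/1.1 = 1.554545
Step 2: (Eg/1.1)^1.5 = 1.554545^1.5 = 1.938228
Step 3: (Nd/1e16)^(-0.75) = (6.49)^(-0.75) = 0.245933
Step 4: Vbr = 60 * 1.938228 * 0.245933 = 28.6 V

28.6


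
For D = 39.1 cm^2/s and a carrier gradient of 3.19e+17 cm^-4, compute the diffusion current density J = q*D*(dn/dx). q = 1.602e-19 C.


Step 1: J = q * D * (dn/dx)
Step 2: J = 1.602e-19 * 39.1 * 3.19e+17
Step 3: J = 2.00e+00 A/cm^2

2.00e+00


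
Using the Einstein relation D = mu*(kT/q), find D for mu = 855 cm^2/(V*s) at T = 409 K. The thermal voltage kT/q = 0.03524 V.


Step 1: D = mu * (kT/q)
Step 2: D = 855 * 0.03524
Step 3: D = 30.13 cm^2/s

30.13


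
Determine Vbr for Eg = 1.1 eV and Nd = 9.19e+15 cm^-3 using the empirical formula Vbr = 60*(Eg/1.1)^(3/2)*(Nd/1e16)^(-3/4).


Step 1: Eg/1.1 = 1.1/1.1 = 1.000000
Step 2: (Eg/1.1)^1.5 = 1.000000^1.5 = 1.000000
Step 3: (Nd/1e16)^(-0.75) = (0.919)^(-0.75) = 1.065402
Step 4: Vbr = 60 * 1.000000 * 1.065402 = 63.9 V

63.9


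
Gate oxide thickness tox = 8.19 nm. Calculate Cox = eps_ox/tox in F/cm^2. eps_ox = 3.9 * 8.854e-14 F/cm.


Step 1: eps_ox = 3.9 * 8.854e-14 = 3.45306e-13 F/cm
Step 2: tox in cm = 8.19 nm * 1e-7 = 8.1900e-07 cm
Step 3: Cox = 3.45306e-13 / 8.1900e-07 = 4.22e-07 F/cm^2

4.22e-07


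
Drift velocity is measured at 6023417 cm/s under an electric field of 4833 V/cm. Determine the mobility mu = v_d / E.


Step 1: mu = v_d / E
Step 2: mu = 6023417 / 4833
Step 3: mu = 1246.31 cm^2/(V*s)

1246.31


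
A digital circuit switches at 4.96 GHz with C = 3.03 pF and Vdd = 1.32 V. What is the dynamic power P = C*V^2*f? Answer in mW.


Step 1: V^2 = 1.32^2 = 1.7424 V^2
Step 2: P = C*V^2*f = 3.03e-12 F * 1.7424 * 4.96e9 Hz
Step 3: P = 2.618618112e-02 W
Step 4: P = 26.186 mW

26.186


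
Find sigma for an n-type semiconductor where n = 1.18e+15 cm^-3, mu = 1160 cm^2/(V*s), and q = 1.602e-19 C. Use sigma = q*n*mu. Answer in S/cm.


Step 1: sigma = q * n * mu
Step 2: sigma = 1.602e-19 * 1.18e+15 * 1160
Step 3: sigma = 2.193e-01 S/cm

2.193e-01


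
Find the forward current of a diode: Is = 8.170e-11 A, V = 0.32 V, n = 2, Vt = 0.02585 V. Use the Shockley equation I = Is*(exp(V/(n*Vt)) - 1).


Step 1: V/(n*Vt) = 0.32/(2*0.02585) = 6.1896
Step 2: exp(6.1896) = 4.8765e+02
Step 3: I = 8.170e-11 * (4.8765e+02 - 1) = 3.98e-08 A

3.98e-08


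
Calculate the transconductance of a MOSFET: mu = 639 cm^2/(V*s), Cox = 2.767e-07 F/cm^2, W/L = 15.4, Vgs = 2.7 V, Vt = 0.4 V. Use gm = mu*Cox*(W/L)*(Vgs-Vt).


Step 1: Vov = Vgs - Vt = 2.7 - 0.4 = 2.3 V
Step 2: gm = mu * Cox * (W/L) * Vov
Step 3: gm = 639 * 2.767e-07 * 15.4 * 2.3 = 6.26e-03 S

6.26e-03


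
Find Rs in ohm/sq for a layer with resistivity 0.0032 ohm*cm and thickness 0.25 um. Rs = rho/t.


Step 1: Convert thickness to cm: t = 0.25 um = 2.5000e-05 cm
Step 2: Rs = rho / t = 0.0032 / 2.5000e-05
Step 3: Rs = 128.0 ohm/sq

128.0


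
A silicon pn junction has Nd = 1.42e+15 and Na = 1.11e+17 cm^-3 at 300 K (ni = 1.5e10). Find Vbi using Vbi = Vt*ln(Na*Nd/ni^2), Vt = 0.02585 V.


Step 1: Compute Na*Nd/ni^2 = 1.11e+17 * 1.42e+15 / (1.5e10)^2 = 7.0053e+11
Step 2: ln(7.0053e+11) = 27.2751
Step 3: Vbi = 0.02585 * 27.2751 = 0.705 V

0.705


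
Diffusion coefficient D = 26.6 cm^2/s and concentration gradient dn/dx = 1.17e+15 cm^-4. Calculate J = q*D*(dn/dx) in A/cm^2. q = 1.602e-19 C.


Step 1: J = q * D * (dn/dx)
Step 2: J = 1.602e-19 * 26.6 * 1.17e+15
Step 3: J = 4.99e-03 A/cm^2

4.99e-03


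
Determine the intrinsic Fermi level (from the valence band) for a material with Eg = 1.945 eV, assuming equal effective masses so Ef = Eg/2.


Step 1: For an intrinsic semiconductor, the Fermi level sits at midgap.
Step 2: Ef = Eg / 2 = 1.945 / 2 = 0.9725 eV

0.9725


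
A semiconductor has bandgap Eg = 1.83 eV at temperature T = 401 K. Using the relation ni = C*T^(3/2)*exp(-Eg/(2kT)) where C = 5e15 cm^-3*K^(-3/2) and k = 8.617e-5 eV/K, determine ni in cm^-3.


Step 1: Compute kT = 8.617e-5 * 401 = 0.03455417 eV
Step 2: Exponent = -Eg/(2kT) = -1.83/(2*0.03455417) = -26.48016
Step 3: T^(3/2) = 401^1.5 = 8030.02
Step 4: ni = 5e15 * 8030.02 * exp(-26.48016) = 1.27e+08 cm^-3

1.27e+08


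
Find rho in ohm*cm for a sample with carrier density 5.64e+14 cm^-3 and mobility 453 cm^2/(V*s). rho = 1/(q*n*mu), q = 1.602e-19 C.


Step 1: sigma = q * n * mu = 1.602e-19 * 5.64e+14 * 453 = 4.09298e-02 S/cm
Step 2: rho = 1 / sigma = 1 / 4.09298e-02 = 24.43 ohm*cm

24.43


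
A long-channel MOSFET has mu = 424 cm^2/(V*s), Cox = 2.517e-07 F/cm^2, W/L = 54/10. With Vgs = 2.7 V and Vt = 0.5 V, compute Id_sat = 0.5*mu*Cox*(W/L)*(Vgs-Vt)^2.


Step 1: Overdrive voltage Vov = Vgs - Vt = 2.7 - 0.5 = 2.2 V
Step 2: W/L = 54/10 = 5.4
Step 3: Id = 0.5 * 424 * 2.517e-07 * 5.4 * 2.2^2
Step 4: Id = 1.39e-03 A

1.39e-03


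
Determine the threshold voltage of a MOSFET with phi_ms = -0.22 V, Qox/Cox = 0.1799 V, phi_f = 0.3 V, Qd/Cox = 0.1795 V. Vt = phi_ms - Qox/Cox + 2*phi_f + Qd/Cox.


Step 1: Vt = phi_ms - Qox/Cox + 2*phi_f + Qd/Cox
Step 2: Vt = -0.22 - 0.1799 + 2*0.3 + 0.1795
Step 3: Vt = -0.22 - 0.1799 + 0.6 + 0.1795
Step 4: Vt = 0.3796 V

0.3796


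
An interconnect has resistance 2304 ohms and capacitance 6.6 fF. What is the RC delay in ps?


Step 1: tau = R * C
Step 2: tau = 2304 * 6.6 fF = 2304 * 6.6e-15 F
Step 3: tau = 1.52064e-11 s = 15.2064 ps

15.2064


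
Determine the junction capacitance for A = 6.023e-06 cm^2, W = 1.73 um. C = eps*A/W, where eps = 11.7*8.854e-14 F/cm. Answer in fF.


Step 1: eps_Si = 11.7 * 8.854e-14 = 1.035918e-12 F/cm
Step 2: W in cm = 1.73 * 1e-4 = 1.73e-04 cm
Step 3: C = 1.035918e-12 * 6.023e-06 / 1.73e-04 = 3.606552e-14 F
Step 4: C = 36.07 fF

36.07


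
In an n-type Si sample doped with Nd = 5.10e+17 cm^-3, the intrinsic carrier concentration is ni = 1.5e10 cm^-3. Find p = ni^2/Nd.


Step 1: Since Nd >> ni, n ≈ Nd = 5.10e+17 cm^-3
Step 2: p = ni^2 / n = (1.5e10)^2 / 5.10e+17
Step 3: p = 2.25e20 / 5.10e+17 = 4.41e+02 cm^-3

4.41e+02


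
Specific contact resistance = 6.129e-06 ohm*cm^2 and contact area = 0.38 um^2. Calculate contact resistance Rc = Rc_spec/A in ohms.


Step 1: Convert area to cm^2: 0.38 um^2 = 3.8000e-09 cm^2
Step 2: Rc = Rc_spec / A = 6.129e-06 / 3.8000e-09
Step 3: Rc = 1.61e+03 ohms

1.61e+03


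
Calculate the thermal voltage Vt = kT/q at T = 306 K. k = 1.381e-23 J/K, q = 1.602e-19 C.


Step 1: kT = 1.381e-23 * 306 = 4.22586e-21 J
Step 2: Vt = kT/q = 4.22586e-21 / 1.602e-19
Step 3: Vt = 0.02638 V

0.02638


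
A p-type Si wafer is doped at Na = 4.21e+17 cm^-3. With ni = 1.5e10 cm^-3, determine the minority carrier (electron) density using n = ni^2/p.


Step 1: Majority hole concentration p ≈ Na = 4.21e+17 cm^-3
Step 2: n = ni^2 / Na = (1.5e10)^2 / 4.21e+17
Step 3: n = 5.34e+02 cm^-3

5.34e+02


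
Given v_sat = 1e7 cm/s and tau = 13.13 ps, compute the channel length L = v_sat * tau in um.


Step 1: tau in seconds = 13.13 ps * 1e-12 = 1.3130e-11 s
Step 2: L = v_sat * tau = 1e7 * 1.3130e-11 = 1.3130e-04 cm
Step 3: L in um = 1.3130e-04 * 1e4 = 1.313 um

1.313


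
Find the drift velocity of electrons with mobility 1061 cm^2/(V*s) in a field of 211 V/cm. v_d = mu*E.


Step 1: v_d = mu * E
Step 2: v_d = 1061 * 211 = 223871
Step 3: v_d = 2.24e+05 cm/s

2.24e+05


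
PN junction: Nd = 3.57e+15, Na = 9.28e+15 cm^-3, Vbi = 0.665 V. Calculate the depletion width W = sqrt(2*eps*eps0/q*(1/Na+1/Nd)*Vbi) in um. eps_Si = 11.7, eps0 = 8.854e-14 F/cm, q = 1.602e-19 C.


Step 1: 1/Na + 1/Nd = 1/9.28e+15 + 1/3.57e+15 = 3.87871e-16
Step 2: 2*eps*eps0/q = 2*11.7*8.854e-14/1.602e-19 = 1.293281e+07
Step 3: W^2 = 1.293281e+07 * 3.87871e-16 * 0.665 = 3.33581e-09
Step 4: W = sqrt(3.33581e-09) = 5.776e-05 cm = 0.5776 um

0.5776


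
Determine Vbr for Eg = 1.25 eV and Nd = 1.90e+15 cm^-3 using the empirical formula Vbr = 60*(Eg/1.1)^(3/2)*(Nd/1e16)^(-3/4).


Step 1: Eg/1.1 = 1.25/1.1 = 1.136364
Step 2: (Eg/1.1)^1.5 = 1.136364^1.5 = 1.211368
Step 3: (Nd/1e16)^(-0.75) = (0.19)^(-0.75) = 3.474840
Step 4: Vbr = 60 * 1.211368 * 3.474840 = 252.6 V

252.6


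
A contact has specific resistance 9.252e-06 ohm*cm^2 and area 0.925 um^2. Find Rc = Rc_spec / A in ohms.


Step 1: Convert area to cm^2: 0.925 um^2 = 9.2500e-09 cm^2
Step 2: Rc = Rc_spec / A = 9.252e-06 / 9.2500e-09
Step 3: Rc = 1.00e+03 ohms

1.00e+03


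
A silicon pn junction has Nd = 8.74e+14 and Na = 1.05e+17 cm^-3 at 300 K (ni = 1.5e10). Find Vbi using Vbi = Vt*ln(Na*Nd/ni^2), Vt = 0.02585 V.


Step 1: Compute Na*Nd/ni^2 = 1.05e+17 * 8.74e+14 / (1.5e10)^2 = 4.0787e+11
Step 2: ln(4.0787e+11) = 26.7342
Step 3: Vbi = 0.02585 * 26.7342 = 0.691 V

0.691


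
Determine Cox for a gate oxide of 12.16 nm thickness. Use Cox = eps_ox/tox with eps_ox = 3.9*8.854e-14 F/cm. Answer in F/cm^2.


Step 1: eps_ox = 3.9 * 8.854e-14 = 3.45306e-13 F/cm
Step 2: tox in cm = 12.16 nm * 1e-7 = 1.2160e-06 cm
Step 3: Cox = 3.45306e-13 / 1.2160e-06 = 2.84e-07 F/cm^2

2.84e-07


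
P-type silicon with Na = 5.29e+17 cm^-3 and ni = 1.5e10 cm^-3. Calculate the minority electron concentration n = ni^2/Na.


Step 1: Majority hole concentration p ≈ Na = 5.29e+17 cm^-3
Step 2: n = ni^2 / Na = (1.5e10)^2 / 5.29e+17
Step 3: n = 4.25e+02 cm^-3

4.25e+02


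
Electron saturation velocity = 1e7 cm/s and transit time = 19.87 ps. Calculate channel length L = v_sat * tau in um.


Step 1: tau in seconds = 19.87 ps * 1e-12 = 1.9870e-11 s
Step 2: L = v_sat * tau = 1e7 * 1.9870e-11 = 1.9870e-04 cm
Step 3: L in um = 1.9870e-04 * 1e4 = 1.987 um

1.987


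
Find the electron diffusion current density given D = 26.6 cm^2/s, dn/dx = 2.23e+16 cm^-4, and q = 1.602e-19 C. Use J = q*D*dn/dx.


Step 1: J = q * D * (dn/dx)
Step 2: J = 1.602e-19 * 26.6 * 2.23e+16
Step 3: J = 9.50e-02 A/cm^2

9.50e-02


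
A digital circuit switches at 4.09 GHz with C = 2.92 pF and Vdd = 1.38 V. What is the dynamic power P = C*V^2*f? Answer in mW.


Step 1: V^2 = 1.38^2 = 1.9044 V^2
Step 2: P = C*V^2*f = 2.92e-12 F * 1.9044 * 4.09e9 Hz
Step 3: P = 2.274386832e-02 W
Step 4: P = 22.744 mW

22.744


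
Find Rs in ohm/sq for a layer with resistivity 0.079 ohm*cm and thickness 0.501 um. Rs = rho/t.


Step 1: Convert thickness to cm: t = 0.501 um = 5.0100e-05 cm
Step 2: Rs = rho / t = 0.079 / 5.0100e-05
Step 3: Rs = 1576.8 ohm/sq

1576.8


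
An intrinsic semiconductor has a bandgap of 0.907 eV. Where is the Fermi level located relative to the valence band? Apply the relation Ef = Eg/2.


Step 1: For an intrinsic semiconductor, the Fermi level sits at midgap.
Step 2: Ef = Eg / 2 = 0.907 / 2 = 0.4535 eV

0.4535


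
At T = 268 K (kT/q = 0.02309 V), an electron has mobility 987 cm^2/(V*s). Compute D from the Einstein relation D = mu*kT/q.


Step 1: D = mu * (kT/q)
Step 2: D = 987 * 0.02309
Step 3: D = 22.79 cm^2/s

22.79


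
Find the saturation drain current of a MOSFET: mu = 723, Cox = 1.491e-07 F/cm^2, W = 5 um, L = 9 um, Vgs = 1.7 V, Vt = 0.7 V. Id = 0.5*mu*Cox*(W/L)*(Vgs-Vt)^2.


Step 1: Overdrive voltage Vov = Vgs - Vt = 1.7 - 0.7 = 1.0 V
Step 2: W/L = 5/9 = 0.555556
Step 3: Id = 0.5 * 723 * 1.491e-07 * 0.555556 * 1.0^2
Step 4: Id = 2.99e-05 A

2.99e-05


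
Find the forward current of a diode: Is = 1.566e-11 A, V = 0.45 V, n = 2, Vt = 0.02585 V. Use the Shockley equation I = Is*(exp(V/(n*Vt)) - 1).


Step 1: V/(n*Vt) = 0.45/(2*0.02585) = 8.7041
Step 2: exp(8.7041) = 6.0276e+03
Step 3: I = 1.566e-11 * (6.0276e+03 - 1) = 9.44e-08 A

9.44e-08


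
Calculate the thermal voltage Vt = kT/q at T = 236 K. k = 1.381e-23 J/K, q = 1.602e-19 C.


Step 1: kT = 1.381e-23 * 236 = 3.25916e-21 J
Step 2: Vt = kT/q = 3.25916e-21 / 1.602e-19
Step 3: Vt = 0.02034 V

0.02034


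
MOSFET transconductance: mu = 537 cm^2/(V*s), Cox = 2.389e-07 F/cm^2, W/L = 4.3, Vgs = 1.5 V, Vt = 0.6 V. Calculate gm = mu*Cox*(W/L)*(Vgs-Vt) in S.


Step 1: Vov = Vgs - Vt = 1.5 - 0.6 = 0.9 V
Step 2: gm = mu * Cox * (W/L) * Vov
Step 3: gm = 537 * 2.389e-07 * 4.3 * 0.9 = 4.96e-04 S

4.96e-04


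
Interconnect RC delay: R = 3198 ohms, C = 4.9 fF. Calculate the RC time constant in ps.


Step 1: tau = R * C
Step 2: tau = 3198 * 4.9 fF = 3198 * 4.9e-15 F
Step 3: tau = 1.56702e-11 s = 15.6702 ps

15.6702


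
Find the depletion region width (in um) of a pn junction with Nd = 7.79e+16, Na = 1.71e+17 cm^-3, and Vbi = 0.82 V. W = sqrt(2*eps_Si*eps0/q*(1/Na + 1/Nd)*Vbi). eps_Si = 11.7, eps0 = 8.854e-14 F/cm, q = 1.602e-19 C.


Step 1: 1/Na + 1/Nd = 1/1.71e+17 + 1/7.79e+16 = 1.86849e-17
Step 2: 2*eps*eps0/q = 2*11.7*8.854e-14/1.602e-19 = 1.293281e+07
Step 3: W^2 = 1.293281e+07 * 1.86849e-17 * 0.82 = 1.98152e-10
Step 4: W = sqrt(1.98152e-10) = 1.408e-05 cm = 0.1408 um

0.1408


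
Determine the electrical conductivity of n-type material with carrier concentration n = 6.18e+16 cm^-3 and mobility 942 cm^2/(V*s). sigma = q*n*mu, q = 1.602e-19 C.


Step 1: sigma = q * n * mu
Step 2: sigma = 1.602e-19 * 6.18e+16 * 942
Step 3: sigma = 9.326e+00 S/cm

9.326e+00


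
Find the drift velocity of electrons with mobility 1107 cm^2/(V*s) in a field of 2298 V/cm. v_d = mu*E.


Step 1: v_d = mu * E
Step 2: v_d = 1107 * 2298 = 2543886
Step 3: v_d = 2.54e+06 cm/s

2.54e+06


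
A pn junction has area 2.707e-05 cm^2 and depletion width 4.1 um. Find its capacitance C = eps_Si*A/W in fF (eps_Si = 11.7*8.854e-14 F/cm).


Step 1: eps_Si = 11.7 * 8.854e-14 = 1.035918e-12 F/cm
Step 2: W in cm = 4.1 * 1e-4 = 4.10e-04 cm
Step 3: C = 1.035918e-12 * 2.707e-05 / 4.10e-04 = 6.839585e-14 F
Step 4: C = 68.4 fF

68.4


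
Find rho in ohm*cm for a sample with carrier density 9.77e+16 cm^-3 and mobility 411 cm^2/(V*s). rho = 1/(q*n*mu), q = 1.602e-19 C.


Step 1: sigma = q * n * mu = 1.602e-19 * 9.77e+16 * 411 = 6.43278e+00 S/cm
Step 2: rho = 1 / sigma = 1 / 6.43278e+00 = 0.1555 ohm*cm

0.1555


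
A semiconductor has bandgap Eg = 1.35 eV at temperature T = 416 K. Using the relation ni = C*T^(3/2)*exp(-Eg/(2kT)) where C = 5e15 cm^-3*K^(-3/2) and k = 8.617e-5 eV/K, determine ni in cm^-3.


Step 1: Compute kT = 8.617e-5 * 416 = 0.03584672 eV
Step 2: Exponent = -Eg/(2kT) = -1.35/(2*0.03584672) = -18.83017
Step 3: T^(3/2) = 416^1.5 = 8484.77
Step 4: ni = 5e15 * 8484.77 * exp(-18.83017) = 2.82e+11 cm^-3

2.82e+11


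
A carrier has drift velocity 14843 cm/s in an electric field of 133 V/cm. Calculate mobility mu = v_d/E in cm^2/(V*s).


Step 1: mu = v_d / E
Step 2: mu = 14843 / 133
Step 3: mu = 111.6 cm^2/(V*s)

111.6


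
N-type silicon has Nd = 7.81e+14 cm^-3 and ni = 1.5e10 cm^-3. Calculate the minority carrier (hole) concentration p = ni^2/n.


Step 1: Since Nd >> ni, n ≈ Nd = 7.81e+14 cm^-3
Step 2: p = ni^2 / n = (1.5e10)^2 / 7.81e+14
Step 3: p = 2.25e20 / 7.81e+14 = 2.88e+05 cm^-3

2.88e+05


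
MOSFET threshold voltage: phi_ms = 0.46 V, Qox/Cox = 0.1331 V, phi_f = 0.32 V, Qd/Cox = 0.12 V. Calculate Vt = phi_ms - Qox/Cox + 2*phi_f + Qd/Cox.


Step 1: Vt = phi_ms - Qox/Cox + 2*phi_f + Qd/Cox
Step 2: Vt = 0.46 - 0.1331 + 2*0.32 + 0.12
Step 3: Vt = 0.46 - 0.1331 + 0.64 + 0.12
Step 4: Vt = 1.0869 V

1.0869


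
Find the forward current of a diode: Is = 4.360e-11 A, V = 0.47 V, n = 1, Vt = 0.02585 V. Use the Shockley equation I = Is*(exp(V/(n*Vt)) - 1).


Step 1: V/(n*Vt) = 0.47/(1*0.02585) = 18.1818
Step 2: exp(18.1818) = 7.8751e+07
Step 3: I = 4.360e-11 * (7.8751e+07 - 1) = 3.43e-03 A

3.43e-03


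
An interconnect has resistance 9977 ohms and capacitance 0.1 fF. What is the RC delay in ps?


Step 1: tau = R * C
Step 2: tau = 9977 * 0.1 fF = 9977 * 1.0e-16 F
Step 3: tau = 9.977e-13 s = 0.9977 ps

0.9977


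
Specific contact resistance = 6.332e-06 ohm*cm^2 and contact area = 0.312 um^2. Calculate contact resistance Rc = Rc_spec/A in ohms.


Step 1: Convert area to cm^2: 0.312 um^2 = 3.1200e-09 cm^2
Step 2: Rc = Rc_spec / A = 6.332e-06 / 3.1200e-09
Step 3: Rc = 2.03e+03 ohms

2.03e+03


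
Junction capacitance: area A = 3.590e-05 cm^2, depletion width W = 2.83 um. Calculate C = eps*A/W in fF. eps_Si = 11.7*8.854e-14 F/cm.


Step 1: eps_Si = 11.7 * 8.854e-14 = 1.035918e-12 F/cm
Step 2: W in cm = 2.83 * 1e-4 = 2.83e-04 cm
Step 3: C = 1.035918e-12 * 3.590e-05 / 2.83e-04 = 1.314115e-13 F
Step 4: C = 131.41 fF

131.41


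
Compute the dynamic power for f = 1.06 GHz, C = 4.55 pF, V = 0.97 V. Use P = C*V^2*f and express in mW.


Step 1: V^2 = 0.97^2 = 0.9409 V^2
Step 2: P = C*V^2*f = 4.55e-12 F * 0.9409 * 1.06e9 Hz
Step 3: P = 4.5379607e-03 W
Step 4: P = 4.538 mW

4.538


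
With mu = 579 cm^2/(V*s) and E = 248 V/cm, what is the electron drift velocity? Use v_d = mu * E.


Step 1: v_d = mu * E
Step 2: v_d = 579 * 248 = 143592
Step 3: v_d = 1.44e+05 cm/s

1.44e+05


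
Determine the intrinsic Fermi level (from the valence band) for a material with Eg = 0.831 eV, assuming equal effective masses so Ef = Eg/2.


Step 1: For an intrinsic semiconductor, the Fermi level sits at midgap.
Step 2: Ef = Eg / 2 = 0.831 / 2 = 0.4155 eV

0.4155


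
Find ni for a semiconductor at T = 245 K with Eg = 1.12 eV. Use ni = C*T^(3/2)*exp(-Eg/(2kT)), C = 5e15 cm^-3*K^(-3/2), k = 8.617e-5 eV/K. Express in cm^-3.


Step 1: Compute kT = 8.617e-5 * 245 = 0.02111165 eV
Step 2: Exponent = -Eg/(2kT) = -1.12/(2*0.02111165) = -26.52564
Step 3: T^(3/2) = 245^1.5 = 3834.86
Step 4: ni = 5e15 * 3834.86 * exp(-26.52564) = 5.79e+07 cm^-3

5.79e+07


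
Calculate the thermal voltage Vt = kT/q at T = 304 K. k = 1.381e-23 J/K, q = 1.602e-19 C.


Step 1: kT = 1.381e-23 * 304 = 4.19824e-21 J
Step 2: Vt = kT/q = 4.19824e-21 / 1.602e-19
Step 3: Vt = 0.02621 V

0.02621


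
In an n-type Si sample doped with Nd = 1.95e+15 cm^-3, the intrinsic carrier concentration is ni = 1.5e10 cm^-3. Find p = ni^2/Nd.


Step 1: Since Nd >> ni, n ≈ Nd = 1.95e+15 cm^-3
Step 2: p = ni^2 / n = (1.5e10)^2 / 1.95e+15
Step 3: p = 2.25e20 / 1.95e+15 = 1.15e+05 cm^-3

1.15e+05


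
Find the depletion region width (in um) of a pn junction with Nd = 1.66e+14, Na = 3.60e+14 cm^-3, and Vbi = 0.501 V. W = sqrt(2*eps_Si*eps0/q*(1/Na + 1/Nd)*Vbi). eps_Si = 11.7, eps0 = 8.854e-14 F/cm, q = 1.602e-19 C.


Step 1: 1/Na + 1/Nd = 1/3.60e+14 + 1/1.66e+14 = 8.80187e-15
Step 2: 2*eps*eps0/q = 2*11.7*8.854e-14/1.602e-19 = 1.293281e+07
Step 3: W^2 = 1.293281e+07 * 8.80187e-15 * 0.501 = 5.70303e-08
Step 4: W = sqrt(5.70303e-08) = 2.388e-04 cm = 2.388 um

2.388


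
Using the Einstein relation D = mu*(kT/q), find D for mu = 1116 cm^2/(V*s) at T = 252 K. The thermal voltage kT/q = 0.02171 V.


Step 1: D = mu * (kT/q)
Step 2: D = 1116 * 0.02171
Step 3: D = 24.23 cm^2/s

24.23


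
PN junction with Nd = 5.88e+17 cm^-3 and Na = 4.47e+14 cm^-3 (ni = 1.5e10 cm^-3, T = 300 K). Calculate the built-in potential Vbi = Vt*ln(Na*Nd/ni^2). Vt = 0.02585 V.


Step 1: Compute Na*Nd/ni^2 = 4.47e+14 * 5.88e+17 / (1.5e10)^2 = 1.1682e+12
Step 2: ln(1.1682e+12) = 27.7865
Step 3: Vbi = 0.02585 * 27.7865 = 0.718 V

0.718


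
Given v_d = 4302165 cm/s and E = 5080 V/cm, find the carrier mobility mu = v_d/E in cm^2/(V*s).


Step 1: mu = v_d / E
Step 2: mu = 4302165 / 5080
Step 3: mu = 846.88 cm^2/(V*s)

846.88


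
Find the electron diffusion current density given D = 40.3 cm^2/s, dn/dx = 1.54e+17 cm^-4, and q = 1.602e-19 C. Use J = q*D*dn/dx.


Step 1: J = q * D * (dn/dx)
Step 2: J = 1.602e-19 * 40.3 * 1.54e+17
Step 3: J = 9.94e-01 A/cm^2

9.94e-01


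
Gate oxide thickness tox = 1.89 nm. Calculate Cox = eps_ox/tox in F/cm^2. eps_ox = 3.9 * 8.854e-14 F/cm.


Step 1: eps_ox = 3.9 * 8.854e-14 = 3.45306e-13 F/cm
Step 2: tox in cm = 1.89 nm * 1e-7 = 1.8900e-07 cm
Step 3: Cox = 3.45306e-13 / 1.8900e-07 = 1.83e-06 F/cm^2

1.83e-06


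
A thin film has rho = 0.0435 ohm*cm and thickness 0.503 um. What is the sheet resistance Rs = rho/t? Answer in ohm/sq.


Step 1: Convert thickness to cm: t = 0.503 um = 5.0300e-05 cm
Step 2: Rs = rho / t = 0.0435 / 5.0300e-05
Step 3: Rs = 864.8 ohm/sq

864.8


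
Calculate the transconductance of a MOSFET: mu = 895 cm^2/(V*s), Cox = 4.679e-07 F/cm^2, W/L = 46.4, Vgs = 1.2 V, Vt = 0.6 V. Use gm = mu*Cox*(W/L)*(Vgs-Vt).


Step 1: Vov = Vgs - Vt = 1.2 - 0.6 = 0.6 V
Step 2: gm = mu * Cox * (W/L) * Vov
Step 3: gm = 895 * 4.679e-07 * 46.4 * 0.6 = 1.17e-02 S

1.17e-02


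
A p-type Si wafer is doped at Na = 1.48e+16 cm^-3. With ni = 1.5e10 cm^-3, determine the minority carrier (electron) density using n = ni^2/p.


Step 1: Majority hole concentration p ≈ Na = 1.48e+16 cm^-3
Step 2: n = ni^2 / Na = (1.5e10)^2 / 1.48e+16
Step 3: n = 1.52e+04 cm^-3

1.52e+04


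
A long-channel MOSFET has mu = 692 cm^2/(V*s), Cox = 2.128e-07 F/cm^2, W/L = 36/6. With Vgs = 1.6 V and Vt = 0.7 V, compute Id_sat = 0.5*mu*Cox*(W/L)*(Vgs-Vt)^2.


Step 1: Overdrive voltage Vov = Vgs - Vt = 1.6 - 0.7 = 0.9 V
Step 2: W/L = 36/6 = 6
Step 3: Id = 0.5 * 692 * 2.128e-07 * 6 * 0.9^2
Step 4: Id = 3.58e-04 A

3.58e-04


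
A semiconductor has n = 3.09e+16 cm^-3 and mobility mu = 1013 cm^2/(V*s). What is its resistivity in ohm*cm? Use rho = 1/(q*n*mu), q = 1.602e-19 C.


Step 1: sigma = q * n * mu = 1.602e-19 * 3.09e+16 * 1013 = 5.01453e+00 S/cm
Step 2: rho = 1 / sigma = 1 / 5.01453e+00 = 0.1994 ohm*cm

0.1994


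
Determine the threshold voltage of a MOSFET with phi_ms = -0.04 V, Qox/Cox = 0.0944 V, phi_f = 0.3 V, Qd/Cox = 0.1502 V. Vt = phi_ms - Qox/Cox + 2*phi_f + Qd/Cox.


Step 1: Vt = phi_ms - Qox/Cox + 2*phi_f + Qd/Cox
Step 2: Vt = -0.04 - 0.0944 + 2*0.3 + 0.1502
Step 3: Vt = -0.04 - 0.0944 + 0.6 + 0.1502
Step 4: Vt = 0.6158 V

0.6158


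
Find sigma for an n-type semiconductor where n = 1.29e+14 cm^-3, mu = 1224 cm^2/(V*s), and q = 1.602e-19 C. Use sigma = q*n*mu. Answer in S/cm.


Step 1: sigma = q * n * mu
Step 2: sigma = 1.602e-19 * 1.29e+14 * 1224
Step 3: sigma = 2.529e-02 S/cm

2.529e-02


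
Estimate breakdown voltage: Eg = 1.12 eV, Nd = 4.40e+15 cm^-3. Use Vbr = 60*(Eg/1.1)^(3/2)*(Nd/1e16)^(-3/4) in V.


Step 1: Eg/1.1 = 1.12/1.1 = 1.018182
Step 2: (Eg/1.1)^1.5 = 1.018182^1.5 = 1.027397
Step 3: (Nd/1e16)^(-0.75) = (0.44)^(-0.75) = 1.851017
Step 4: Vbr = 60 * 1.027397 * 1.851017 = 114.1 V

114.1


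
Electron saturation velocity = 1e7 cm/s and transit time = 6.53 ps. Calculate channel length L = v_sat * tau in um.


Step 1: tau in seconds = 6.53 ps * 1e-12 = 6.5300e-12 s
Step 2: L = v_sat * tau = 1e7 * 6.5300e-12 = 6.5300e-05 cm
Step 3: L in um = 6.5300e-05 * 1e4 = 0.653 um

0.653


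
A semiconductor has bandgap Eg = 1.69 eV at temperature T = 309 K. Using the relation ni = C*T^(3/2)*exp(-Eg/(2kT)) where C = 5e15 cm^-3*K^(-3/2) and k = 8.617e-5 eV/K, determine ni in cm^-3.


Step 1: Compute kT = 8.617e-5 * 309 = 0.02662653 eV
Step 2: Exponent = -Eg/(2kT) = -1.69/(2*0.02662653) = -31.73527
Step 3: T^(3/2) = 309^1.5 = 5431.72
Step 4: ni = 5e15 * 5431.72 * exp(-31.73527) = 4.48e+05 cm^-3

4.48e+05


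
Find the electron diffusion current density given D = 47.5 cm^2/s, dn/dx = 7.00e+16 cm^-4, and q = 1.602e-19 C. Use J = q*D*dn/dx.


Step 1: J = q * D * (dn/dx)
Step 2: J = 1.602e-19 * 47.5 * 7.00e+16
Step 3: J = 5.33e-01 A/cm^2

5.33e-01


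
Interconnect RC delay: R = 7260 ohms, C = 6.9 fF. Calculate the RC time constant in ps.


Step 1: tau = R * C
Step 2: tau = 7260 * 6.9 fF = 7260 * 6.9e-15 F
Step 3: tau = 5.0094e-11 s = 50.094 ps

50.094


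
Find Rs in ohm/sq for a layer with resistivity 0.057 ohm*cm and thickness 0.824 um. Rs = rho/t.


Step 1: Convert thickness to cm: t = 0.824 um = 8.2400e-05 cm
Step 2: Rs = rho / t = 0.057 / 8.2400e-05
Step 3: Rs = 691.7 ohm/sq

691.7


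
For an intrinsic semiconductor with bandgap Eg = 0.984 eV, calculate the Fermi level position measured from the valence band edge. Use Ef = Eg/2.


Step 1: For an intrinsic semiconductor, the Fermi level sits at midgap.
Step 2: Ef = Eg / 2 = 0.984 / 2 = 0.492 eV

0.492


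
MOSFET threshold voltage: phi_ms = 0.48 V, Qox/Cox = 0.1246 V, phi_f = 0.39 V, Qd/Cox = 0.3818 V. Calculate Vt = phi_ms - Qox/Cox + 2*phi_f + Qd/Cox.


Step 1: Vt = phi_ms - Qox/Cox + 2*phi_f + Qd/Cox
Step 2: Vt = 0.48 - 0.1246 + 2*0.39 + 0.3818
Step 3: Vt = 0.48 - 0.1246 + 0.78 + 0.3818
Step 4: Vt = 1.5172 V

1.5172


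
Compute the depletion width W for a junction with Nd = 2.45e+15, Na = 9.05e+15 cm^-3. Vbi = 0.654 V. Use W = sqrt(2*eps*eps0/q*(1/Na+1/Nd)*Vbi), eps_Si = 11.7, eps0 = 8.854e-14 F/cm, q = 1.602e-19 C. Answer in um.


Step 1: 1/Na + 1/Nd = 1/9.05e+15 + 1/2.45e+15 = 5.18661e-16
Step 2: 2*eps*eps0/q = 2*11.7*8.854e-14/1.602e-19 = 1.293281e+07
Step 3: W^2 = 1.293281e+07 * 5.18661e-16 * 0.654 = 4.38686e-09
Step 4: W = sqrt(4.38686e-09) = 6.623e-05 cm = 0.6623 um

0.6623


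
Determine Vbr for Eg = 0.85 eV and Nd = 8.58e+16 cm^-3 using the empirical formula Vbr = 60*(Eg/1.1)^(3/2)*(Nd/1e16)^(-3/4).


Step 1: Eg/1.1 = 0.85/1.1 = 0.772727
Step 2: (Eg/1.1)^1.5 = 0.772727^1.5 = 0.679265
Step 3: (Nd/1e16)^(-0.75) = (8.58)^(-0.75) = 0.199473
Step 4: Vbr = 60 * 0.679265 * 0.199473 = 8.1 V

8.1


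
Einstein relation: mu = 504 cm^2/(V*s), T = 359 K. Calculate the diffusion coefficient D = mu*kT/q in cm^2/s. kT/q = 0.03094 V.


Step 1: D = mu * (kT/q)
Step 2: D = 504 * 0.03094
Step 3: D = 15.59 cm^2/s

15.59


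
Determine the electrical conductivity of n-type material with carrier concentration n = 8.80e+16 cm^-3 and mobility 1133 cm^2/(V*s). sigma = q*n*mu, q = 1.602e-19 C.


Step 1: sigma = q * n * mu
Step 2: sigma = 1.602e-19 * 8.80e+16 * 1133
Step 3: sigma = 1.597e+01 S/cm

1.597e+01


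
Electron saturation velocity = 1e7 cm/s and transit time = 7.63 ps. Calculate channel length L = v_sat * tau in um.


Step 1: tau in seconds = 7.63 ps * 1e-12 = 7.6300e-12 s
Step 2: L = v_sat * tau = 1e7 * 7.6300e-12 = 7.6300e-05 cm
Step 3: L in um = 7.6300e-05 * 1e4 = 0.763 um

0.763


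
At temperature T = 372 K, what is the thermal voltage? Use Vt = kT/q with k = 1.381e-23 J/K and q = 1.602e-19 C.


Step 1: kT = 1.381e-23 * 372 = 5.13732e-21 J
Step 2: Vt = kT/q = 5.13732e-21 / 1.602e-19
Step 3: Vt = 0.03207 V

0.03207


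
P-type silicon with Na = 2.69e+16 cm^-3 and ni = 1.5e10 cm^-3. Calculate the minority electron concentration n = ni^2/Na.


Step 1: Majority hole concentration p ≈ Na = 2.69e+16 cm^-3
Step 2: n = ni^2 / Na = (1.5e10)^2 / 2.69e+16
Step 3: n = 8.36e+03 cm^-3

8.36e+03


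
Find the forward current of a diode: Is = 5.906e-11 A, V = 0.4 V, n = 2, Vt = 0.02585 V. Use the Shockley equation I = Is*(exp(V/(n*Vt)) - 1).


Step 1: V/(n*Vt) = 0.4/(2*0.02585) = 7.7369
Step 2: exp(7.7369) = 2.2914e+03
Step 3: I = 5.906e-11 * (2.2914e+03 - 1) = 1.35e-07 A

1.35e-07


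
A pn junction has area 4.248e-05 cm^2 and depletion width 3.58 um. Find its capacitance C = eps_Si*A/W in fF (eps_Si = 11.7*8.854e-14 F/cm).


Step 1: eps_Si = 11.7 * 8.854e-14 = 1.035918e-12 F/cm
Step 2: W in cm = 3.58 * 1e-4 = 3.58e-04 cm
Step 3: C = 1.035918e-12 * 4.248e-05 / 3.58e-04 = 1.229212e-13 F
Step 4: C = 122.92 fF

122.92


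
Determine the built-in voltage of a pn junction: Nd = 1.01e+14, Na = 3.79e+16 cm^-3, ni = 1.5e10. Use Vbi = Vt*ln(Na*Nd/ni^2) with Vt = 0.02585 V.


Step 1: Compute Na*Nd/ni^2 = 3.79e+16 * 1.01e+14 / (1.5e10)^2 = 1.7013e+10
Step 2: ln(1.7013e+10) = 23.5572
Step 3: Vbi = 0.02585 * 23.5572 = 0.609 V

0.609


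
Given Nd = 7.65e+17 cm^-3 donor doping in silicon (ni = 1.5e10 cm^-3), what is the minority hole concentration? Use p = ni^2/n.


Step 1: Since Nd >> ni, n ≈ Nd = 7.65e+17 cm^-3
Step 2: p = ni^2 / n = (1.5e10)^2 / 7.65e+17
Step 3: p = 2.25e20 / 7.65e+17 = 2.94e+02 cm^-3

2.94e+02


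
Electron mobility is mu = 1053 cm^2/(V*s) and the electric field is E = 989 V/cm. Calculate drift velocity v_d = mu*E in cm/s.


Step 1: v_d = mu * E
Step 2: v_d = 1053 * 989 = 1041417
Step 3: v_d = 1.04e+06 cm/s

1.04e+06


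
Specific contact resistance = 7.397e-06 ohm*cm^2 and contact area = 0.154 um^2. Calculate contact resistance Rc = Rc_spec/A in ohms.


Step 1: Convert area to cm^2: 0.154 um^2 = 1.5400e-09 cm^2
Step 2: Rc = Rc_spec / A = 7.397e-06 / 1.5400e-09
Step 3: Rc = 4.80e+03 ohms

4.80e+03


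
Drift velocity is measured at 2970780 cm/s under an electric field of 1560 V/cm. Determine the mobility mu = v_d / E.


Step 1: mu = v_d / E
Step 2: mu = 2970780 / 1560
Step 3: mu = 1904.35 cm^2/(V*s)

1904.35


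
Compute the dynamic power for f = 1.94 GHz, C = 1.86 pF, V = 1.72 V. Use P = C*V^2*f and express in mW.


Step 1: V^2 = 1.72^2 = 2.9584 V^2
Step 2: P = C*V^2*f = 1.86e-12 F * 2.9584 * 1.94e9 Hz
Step 3: P = 1.067509056e-02 W
Step 4: P = 10.675 mW

10.675


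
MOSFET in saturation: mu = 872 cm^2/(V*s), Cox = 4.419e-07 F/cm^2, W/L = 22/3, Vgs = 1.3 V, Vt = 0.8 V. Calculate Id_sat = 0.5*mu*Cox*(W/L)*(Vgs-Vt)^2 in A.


Step 1: Overdrive voltage Vov = Vgs - Vt = 1.3 - 0.8 = 0.5 V
Step 2: W/L = 22/3 = 7.33333
Step 3: Id = 0.5 * 872 * 4.419e-07 * 7.33333 * 0.5^2
Step 4: Id = 3.53e-04 A

3.53e-04


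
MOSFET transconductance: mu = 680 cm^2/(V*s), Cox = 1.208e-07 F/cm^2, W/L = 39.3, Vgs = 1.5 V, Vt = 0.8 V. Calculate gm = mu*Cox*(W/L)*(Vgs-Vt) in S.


Step 1: Vov = Vgs - Vt = 1.5 - 0.8 = 0.7 V
Step 2: gm = mu * Cox * (W/L) * Vov
Step 3: gm = 680 * 1.208e-07 * 39.3 * 0.7 = 2.26e-03 S

2.26e-03


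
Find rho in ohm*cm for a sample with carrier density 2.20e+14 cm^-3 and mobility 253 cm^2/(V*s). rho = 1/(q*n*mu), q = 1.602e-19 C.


Step 1: sigma = q * n * mu = 1.602e-19 * 2.20e+14 * 253 = 8.91673e-03 S/cm
Step 2: rho = 1 / sigma = 1 / 8.91673e-03 = 112.1 ohm*cm

112.1


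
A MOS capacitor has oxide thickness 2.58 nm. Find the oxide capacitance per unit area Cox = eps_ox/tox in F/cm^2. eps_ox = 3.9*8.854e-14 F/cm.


Step 1: eps_ox = 3.9 * 8.854e-14 = 3.45306e-13 F/cm
Step 2: tox in cm = 2.58 nm * 1e-7 = 2.5800e-07 cm
Step 3: Cox = 3.45306e-13 / 2.5800e-07 = 1.34e-06 F/cm^2

1.34e-06


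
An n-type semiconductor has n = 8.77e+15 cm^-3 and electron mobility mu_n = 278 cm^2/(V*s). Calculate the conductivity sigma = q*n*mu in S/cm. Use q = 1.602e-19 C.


Step 1: sigma = q * n * mu
Step 2: sigma = 1.602e-19 * 8.77e+15 * 278
Step 3: sigma = 3.906e-01 S/cm

3.906e-01


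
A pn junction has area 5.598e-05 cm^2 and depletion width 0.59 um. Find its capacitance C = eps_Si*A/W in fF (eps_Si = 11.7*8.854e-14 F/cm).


Step 1: eps_Si = 11.7 * 8.854e-14 = 1.035918e-12 F/cm
Step 2: W in cm = 0.59 * 1e-4 = 5.90e-05 cm
Step 3: C = 1.035918e-12 * 5.598e-05 / 5.90e-05 = 9.828930e-13 F
Step 4: C = 982.89 fF

982.89


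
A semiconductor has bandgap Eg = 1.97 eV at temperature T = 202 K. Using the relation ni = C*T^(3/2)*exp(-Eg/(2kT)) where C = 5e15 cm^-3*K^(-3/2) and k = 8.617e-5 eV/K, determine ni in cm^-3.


Step 1: Compute kT = 8.617e-5 * 202 = 0.01740634 eV
Step 2: Exponent = -Eg/(2kT) = -1.97/(2*0.01740634) = -56.58858
Step 3: T^(3/2) = 202^1.5 = 2870.96
Step 4: ni = 5e15 * 2870.96 * exp(-56.58858) = 3.81e-06 cm^-3

3.81e-06


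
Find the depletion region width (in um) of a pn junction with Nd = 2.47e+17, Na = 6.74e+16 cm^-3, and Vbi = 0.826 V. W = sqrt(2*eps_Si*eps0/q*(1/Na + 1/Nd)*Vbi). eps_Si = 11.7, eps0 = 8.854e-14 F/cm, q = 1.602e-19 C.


Step 1: 1/Na + 1/Nd = 1/6.74e+16 + 1/2.47e+17 = 1.88854e-17
Step 2: 2*eps*eps0/q = 2*11.7*8.854e-14/1.602e-19 = 1.293281e+07
Step 3: W^2 = 1.293281e+07 * 1.88854e-17 * 0.826 = 2.01743e-10
Step 4: W = sqrt(2.01743e-10) = 1.420e-05 cm = 0.142 um

0.142


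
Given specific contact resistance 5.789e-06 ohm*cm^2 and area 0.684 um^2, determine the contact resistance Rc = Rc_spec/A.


Step 1: Convert area to cm^2: 0.684 um^2 = 6.8400e-09 cm^2
Step 2: Rc = Rc_spec / A = 5.789e-06 / 6.8400e-09
Step 3: Rc = 8.46e+02 ohms

8.46e+02


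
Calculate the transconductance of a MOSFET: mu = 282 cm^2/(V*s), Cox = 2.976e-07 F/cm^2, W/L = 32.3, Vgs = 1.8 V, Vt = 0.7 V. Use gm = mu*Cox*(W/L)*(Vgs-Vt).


Step 1: Vov = Vgs - Vt = 1.8 - 0.7 = 1.1 V
Step 2: gm = mu * Cox * (W/L) * Vov
Step 3: gm = 282 * 2.976e-07 * 32.3 * 1.1 = 2.98e-03 S

2.98e-03


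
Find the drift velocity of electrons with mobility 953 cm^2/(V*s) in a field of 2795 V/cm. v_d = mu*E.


Step 1: v_d = mu * E
Step 2: v_d = 953 * 2795 = 2663635
Step 3: v_d = 2.66e+06 cm/s

2.66e+06


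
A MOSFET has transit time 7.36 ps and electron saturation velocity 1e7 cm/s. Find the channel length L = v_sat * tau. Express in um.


Step 1: tau in seconds = 7.36 ps * 1e-12 = 7.3600e-12 s
Step 2: L = v_sat * tau = 1e7 * 7.3600e-12 = 7.3600e-05 cm
Step 3: L in um = 7.3600e-05 * 1e4 = 0.736 um

0.736


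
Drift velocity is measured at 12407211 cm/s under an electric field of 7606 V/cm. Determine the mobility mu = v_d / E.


Step 1: mu = v_d / E
Step 2: mu = 12407211 / 7606
Step 3: mu = 1631.24 cm^2/(V*s)

1631.24


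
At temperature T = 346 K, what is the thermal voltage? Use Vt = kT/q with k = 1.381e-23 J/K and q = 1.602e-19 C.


Step 1: kT = 1.381e-23 * 346 = 4.77826e-21 J
Step 2: Vt = kT/q = 4.77826e-21 / 1.602e-19
Step 3: Vt = 0.02983 V

0.02983


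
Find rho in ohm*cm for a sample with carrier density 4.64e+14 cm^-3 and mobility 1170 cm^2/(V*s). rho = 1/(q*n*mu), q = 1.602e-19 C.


Step 1: sigma = q * n * mu = 1.602e-19 * 4.64e+14 * 1170 = 8.69694e-02 S/cm
Step 2: rho = 1 / sigma = 1 / 8.69694e-02 = 11.5 ohm*cm

11.5


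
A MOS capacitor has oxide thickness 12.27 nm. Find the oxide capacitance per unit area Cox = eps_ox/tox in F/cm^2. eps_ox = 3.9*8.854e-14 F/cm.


Step 1: eps_ox = 3.9 * 8.854e-14 = 3.45306e-13 F/cm
Step 2: tox in cm = 12.27 nm * 1e-7 = 1.2270e-06 cm
Step 3: Cox = 3.45306e-13 / 1.2270e-06 = 2.81e-07 F/cm^2

2.81e-07


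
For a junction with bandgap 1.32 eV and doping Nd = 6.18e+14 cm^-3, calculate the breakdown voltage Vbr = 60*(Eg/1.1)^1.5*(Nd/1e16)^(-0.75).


Step 1: Eg/1.1 = 1.32/1.1 = 1.200000
Step 2: (Eg/1.1)^1.5 = 1.200000^1.5 = 1.314534
Step 3: (Nd/1e16)^(-0.75) = (0.0618)^(-0.75) = 8.067865
Step 4: Vbr = 60 * 1.314534 * 8.067865 = 636.3 V

636.3


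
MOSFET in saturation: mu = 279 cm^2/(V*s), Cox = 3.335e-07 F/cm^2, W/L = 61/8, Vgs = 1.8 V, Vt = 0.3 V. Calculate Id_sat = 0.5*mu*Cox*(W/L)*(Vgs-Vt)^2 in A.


Step 1: Overdrive voltage Vov = Vgs - Vt = 1.8 - 0.3 = 1.5 V
Step 2: W/L = 61/8 = 7.625
Step 3: Id = 0.5 * 279 * 3.335e-07 * 7.625 * 1.5^2
Step 4: Id = 7.98e-04 A

7.98e-04


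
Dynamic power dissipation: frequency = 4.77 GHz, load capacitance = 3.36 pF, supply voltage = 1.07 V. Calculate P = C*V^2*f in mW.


Step 1: V^2 = 1.07^2 = 1.1449 V^2
Step 2: P = C*V^2*f = 3.36e-12 F * 1.1449 * 4.77e9 Hz
Step 3: P = 1.834954128e-02 W
Step 4: P = 18.35 mW

18.35


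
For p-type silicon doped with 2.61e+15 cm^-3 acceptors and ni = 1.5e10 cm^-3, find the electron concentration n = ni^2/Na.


Step 1: Majority hole concentration p ≈ Na = 2.61e+15 cm^-3
Step 2: n = ni^2 / Na = (1.5e10)^2 / 2.61e+15
Step 3: n = 8.62e+04 cm^-3

8.62e+04


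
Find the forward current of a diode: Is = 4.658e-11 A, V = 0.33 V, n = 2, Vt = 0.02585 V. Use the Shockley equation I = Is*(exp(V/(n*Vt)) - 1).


Step 1: V/(n*Vt) = 0.33/(2*0.02585) = 6.3830
Step 2: exp(6.3830) = 5.9170e+02
Step 3: I = 4.658e-11 * (5.9170e+02 - 1) = 2.75e-08 A

2.75e-08


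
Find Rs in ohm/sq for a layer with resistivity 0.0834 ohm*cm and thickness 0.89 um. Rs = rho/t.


Step 1: Convert thickness to cm: t = 0.89 um = 8.9000e-05 cm
Step 2: Rs = rho / t = 0.0834 / 8.9000e-05
Step 3: Rs = 937.1 ohm/sq

937.1


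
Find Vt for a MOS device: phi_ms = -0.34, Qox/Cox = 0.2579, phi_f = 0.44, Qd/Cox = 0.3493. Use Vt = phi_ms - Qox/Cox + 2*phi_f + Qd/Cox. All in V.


Step 1: Vt = phi_ms - Qox/Cox + 2*phi_f + Qd/Cox
Step 2: Vt = -0.34 - 0.2579 + 2*0.44 + 0.3493
Step 3: Vt = -0.34 - 0.2579 + 0.88 + 0.3493
Step 4: Vt = 0.6314 V

0.6314


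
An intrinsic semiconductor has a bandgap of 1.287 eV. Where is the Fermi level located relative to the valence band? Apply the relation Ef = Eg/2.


Step 1: For an intrinsic semiconductor, the Fermi level sits at midgap.
Step 2: Ef = Eg / 2 = 1.287 / 2 = 0.6435 eV

0.6435


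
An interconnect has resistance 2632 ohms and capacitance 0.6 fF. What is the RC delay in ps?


Step 1: tau = R * C
Step 2: tau = 2632 * 0.6 fF = 2632 * 6.0e-16 F
Step 3: tau = 1.5792e-12 s = 1.5792 ps

1.5792


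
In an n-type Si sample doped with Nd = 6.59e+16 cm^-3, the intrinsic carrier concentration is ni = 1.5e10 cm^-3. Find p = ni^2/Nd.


Step 1: Since Nd >> ni, n ≈ Nd = 6.59e+16 cm^-3
Step 2: p = ni^2 / n = (1.5e10)^2 / 6.59e+16
Step 3: p = 2.25e20 / 6.59e+16 = 3.41e+03 cm^-3

3.41e+03


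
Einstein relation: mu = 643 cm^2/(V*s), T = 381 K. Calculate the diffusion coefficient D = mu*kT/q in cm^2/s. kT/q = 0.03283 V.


Step 1: D = mu * (kT/q)
Step 2: D = 643 * 0.03283
Step 3: D = 21.11 cm^2/s

21.11


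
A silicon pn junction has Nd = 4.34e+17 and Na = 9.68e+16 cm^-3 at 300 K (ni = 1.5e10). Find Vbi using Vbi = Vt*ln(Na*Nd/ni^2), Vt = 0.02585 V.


Step 1: Compute Na*Nd/ni^2 = 9.68e+16 * 4.34e+17 / (1.5e10)^2 = 1.8672e+14
Step 2: ln(1.8672e+14) = 32.8606
Step 3: Vbi = 0.02585 * 32.8606 = 0.849 V

0.849


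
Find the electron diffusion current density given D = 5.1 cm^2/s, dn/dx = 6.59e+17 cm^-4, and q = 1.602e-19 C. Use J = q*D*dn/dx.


Step 1: J = q * D * (dn/dx)
Step 2: J = 1.602e-19 * 5.1 * 6.59e+17
Step 3: J = 5.38e-01 A/cm^2

5.38e-01


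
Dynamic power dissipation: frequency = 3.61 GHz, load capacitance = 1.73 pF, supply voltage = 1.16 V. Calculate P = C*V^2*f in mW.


Step 1: V^2 = 1.16^2 = 1.3456 V^2
Step 2: P = C*V^2*f = 1.73e-12 F * 1.3456 * 3.61e9 Hz
Step 3: P = 8.40367568e-03 W
Step 4: P = 8.404 mW

8.404


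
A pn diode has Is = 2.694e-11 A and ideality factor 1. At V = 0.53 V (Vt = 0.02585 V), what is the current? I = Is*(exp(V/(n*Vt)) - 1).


Step 1: V/(n*Vt) = 0.53/(1*0.02585) = 20.5029
Step 2: exp(20.5029) = 8.0223e+08
Step 3: I = 2.694e-11 * (8.0223e+08 - 1) = 2.16e-02 A

2.16e-02


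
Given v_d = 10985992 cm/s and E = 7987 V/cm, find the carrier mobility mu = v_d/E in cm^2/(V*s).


Step 1: mu = v_d / E
Step 2: mu = 10985992 / 7987
Step 3: mu = 1375.48 cm^2/(V*s)

1375.48
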